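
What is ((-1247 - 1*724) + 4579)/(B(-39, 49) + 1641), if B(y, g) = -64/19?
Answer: 49552/31115 ≈ 1.5925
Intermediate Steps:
B(y, g) = -64/19 (B(y, g) = -64*1/19 = -64/19)
((-1247 - 1*724) + 4579)/(B(-39, 49) + 1641) = ((-1247 - 1*724) + 4579)/(-64/19 + 1641) = ((-1247 - 724) + 4579)/(31115/19) = (-1971 + 4579)*(19/31115) = 2608*(19/31115) = 49552/31115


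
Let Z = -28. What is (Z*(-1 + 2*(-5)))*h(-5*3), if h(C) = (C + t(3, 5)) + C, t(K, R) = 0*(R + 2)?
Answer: -9240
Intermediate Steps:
t(K, R) = 0 (t(K, R) = 0*(2 + R) = 0)
h(C) = 2*C (h(C) = (C + 0) + C = C + C = 2*C)
(Z*(-1 + 2*(-5)))*h(-5*3) = (-28*(-1 + 2*(-5)))*(2*(-5*3)) = (-28*(-1 - 10))*(2*(-15)) = -28*(-11)*(-30) = 308*(-30) = -9240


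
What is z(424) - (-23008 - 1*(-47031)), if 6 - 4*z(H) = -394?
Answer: -23923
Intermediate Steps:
z(H) = 100 (z(H) = 3/2 - ¼*(-394) = 3/2 + 197/2 = 100)
z(424) - (-23008 - 1*(-47031)) = 100 - (-23008 - 1*(-47031)) = 100 - (-23008 + 47031) = 100 - 1*24023 = 100 - 24023 = -23923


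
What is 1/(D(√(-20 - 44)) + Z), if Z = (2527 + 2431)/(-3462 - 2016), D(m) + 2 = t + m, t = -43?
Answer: -172192713/8144587250 - 15004242*I/4072293625 ≈ -0.021142 - 0.0036845*I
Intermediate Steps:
D(m) = -45 + m (D(m) = -2 + (-43 + m) = -45 + m)
Z = -2479/2739 (Z = 4958/(-5478) = 4958*(-1/5478) = -2479/2739 ≈ -0.90508)
1/(D(√(-20 - 44)) + Z) = 1/((-45 + √(-20 - 44)) - 2479/2739) = 1/((-45 + √(-64)) - 2479/2739) = 1/((-45 + 8*I) - 2479/2739) = 1/(-125734/2739 + 8*I) = 7502121*(-125734/2739 - 8*I)/16289174500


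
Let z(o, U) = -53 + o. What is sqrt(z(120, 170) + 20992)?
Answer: sqrt(21059) ≈ 145.12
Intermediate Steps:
sqrt(z(120, 170) + 20992) = sqrt((-53 + 120) + 20992) = sqrt(67 + 20992) = sqrt(21059)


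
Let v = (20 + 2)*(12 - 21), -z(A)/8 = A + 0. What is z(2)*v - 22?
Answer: 3146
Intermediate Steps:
z(A) = -8*A (z(A) = -8*(A + 0) = -8*A)
v = -198 (v = 22*(-9) = -198)
z(2)*v - 22 = -8*2*(-198) - 22 = -16*(-198) - 22 = 3168 - 22 = 3146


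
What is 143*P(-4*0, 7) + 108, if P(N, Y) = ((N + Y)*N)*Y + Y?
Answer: 1109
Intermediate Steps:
P(N, Y) = Y + N*Y*(N + Y) (P(N, Y) = (N*(N + Y))*Y + Y = N*Y*(N + Y) + Y = Y + N*Y*(N + Y))
143*P(-4*0, 7) + 108 = 143*(7*(1 + (-4*0)**2 - 4*0*7)) + 108 = 143*(7*(1 + 0**2 + 0*7)) + 108 = 143*(7*(1 + 0 + 0)) + 108 = 143*(7*1) + 108 = 143*7 + 108 = 1001 + 108 = 1109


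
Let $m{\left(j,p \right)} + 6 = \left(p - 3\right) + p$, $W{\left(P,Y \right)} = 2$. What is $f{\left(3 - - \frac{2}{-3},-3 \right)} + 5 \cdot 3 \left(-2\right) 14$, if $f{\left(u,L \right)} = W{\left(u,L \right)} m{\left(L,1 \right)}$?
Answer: $-434$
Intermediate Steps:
$m{\left(j,p \right)} = -9 + 2 p$ ($m{\left(j,p \right)} = -6 + \left(\left(p - 3\right) + p\right) = -6 + \left(\left(-3 + p\right) + p\right) = -6 + \left(-3 + 2 p\right) = -9 + 2 p$)
$f{\left(u,L \right)} = -14$ ($f{\left(u,L \right)} = 2 \left(-9 + 2 \cdot 1\right) = 2 \left(-9 + 2\right) = 2 \left(-7\right) = -14$)
$f{\left(3 - - \frac{2}{-3},-3 \right)} + 5 \cdot 3 \left(-2\right) 14 = -14 + 5 \cdot 3 \left(-2\right) 14 = -14 + 15 \left(-2\right) 14 = -14 - 420 = -434$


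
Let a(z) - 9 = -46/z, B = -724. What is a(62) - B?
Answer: 22700/31 ≈ 732.26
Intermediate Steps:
a(z) = 9 - 46/z
a(62) - B = (9 - 46/62) - 1*(-724) = (9 - 46*1/62) + 724 = (9 - 23/31) + 724 = 256/31 + 724 = 22700/31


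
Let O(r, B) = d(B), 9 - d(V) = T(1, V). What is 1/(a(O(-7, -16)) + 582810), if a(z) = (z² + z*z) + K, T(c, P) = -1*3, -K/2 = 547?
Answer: 1/582004 ≈ 1.7182e-6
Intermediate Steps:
K = -1094 (K = -2*547 = -1094)
T(c, P) = -3
d(V) = 12 (d(V) = 9 - 1*(-3) = 9 + 3 = 12)
O(r, B) = 12
a(z) = -1094 + 2*z² (a(z) = (z² + z*z) - 1094 = (z² + z²) - 1094 = 2*z² - 1094 = -1094 + 2*z²)
1/(a(O(-7, -16)) + 582810) = 1/((-1094 + 2*12²) + 582810) = 1/((-1094 + 2*144) + 582810) = 1/((-1094 + 288) + 582810) = 1/(-806 + 582810) = 1/582004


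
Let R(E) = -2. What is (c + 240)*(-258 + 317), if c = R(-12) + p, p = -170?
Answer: 4012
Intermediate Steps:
c = -172 (c = -2 - 170 = -172)
(c + 240)*(-258 + 317) = (-172 + 240)*(-258 + 317) = 68*59 = 4012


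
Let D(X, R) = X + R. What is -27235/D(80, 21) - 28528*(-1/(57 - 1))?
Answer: 169521/707 ≈ 239.78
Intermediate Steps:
D(X, R) = R + X
-27235/D(80, 21) - 28528*(-1/(57 - 1)) = -27235/(21 + 80) - 28528*(-1/(57 - 1)) = -27235/101 - 28528/((-1*56)) = -27235*1/101 - 28528/(-56) = -27235/101 - 28528*(-1/56) = -27235/101 + 3566/7 = 169521/707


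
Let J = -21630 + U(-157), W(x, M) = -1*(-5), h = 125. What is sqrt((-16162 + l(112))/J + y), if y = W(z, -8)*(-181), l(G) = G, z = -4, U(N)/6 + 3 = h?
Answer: 8*I*sqrt(2116030)/387 ≈ 30.07*I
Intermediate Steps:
U(N) = 732 (U(N) = -18 + 6*125 = -18 + 750 = 732)
W(x, M) = 5
y = -905 (y = 5*(-181) = -905)
J = -20898 (J = -21630 + 732 = -20898)
sqrt((-16162 + l(112))/J + y) = sqrt((-16162 + 112)/(-20898) - 905) = sqrt(-16050*(-1/20898) - 905) = sqrt(2675/3483 - 905) = sqrt(-3149440/3483) = 8*I*sqrt(2116030)/387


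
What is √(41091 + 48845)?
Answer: 4*√5621 ≈ 299.89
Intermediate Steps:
√(41091 + 48845) = √89936 = 4*√5621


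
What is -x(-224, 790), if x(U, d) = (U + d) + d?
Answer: -1356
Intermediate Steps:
x(U, d) = U + 2*d
-x(-224, 790) = -(-224 + 2*790) = -(-224 + 1580) = -1*1356 = -1356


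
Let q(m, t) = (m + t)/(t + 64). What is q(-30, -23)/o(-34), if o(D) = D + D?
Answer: 53/2788 ≈ 0.019010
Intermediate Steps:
q(m, t) = (m + t)/(64 + t)
o(D) = 2*D
q(-30, -23)/o(-34) = ((-30 - 23)/(64 - 23))/((2*(-34))) = (-53/41)/(-68) = ((1/41)*(-53))*(-1/68) = -53/41*(-1/68) = 53/2788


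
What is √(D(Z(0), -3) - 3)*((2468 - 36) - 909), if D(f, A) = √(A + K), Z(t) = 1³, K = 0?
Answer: 1523*√(-3 + I*√3) ≈ 733.65 + 2738.0*I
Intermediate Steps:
Z(t) = 1
D(f, A) = √A (D(f, A) = √(A + 0) = √A)
√(D(Z(0), -3) - 3)*((2468 - 36) - 909) = √(√(-3) - 3)*((2468 - 36) - 909) = √(I*√3 - 3)*(2432 - 909) = √(-3 + I*√3)*1523 = 1523*√(-3 + I*√3)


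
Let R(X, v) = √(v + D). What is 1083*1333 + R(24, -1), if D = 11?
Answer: 1443639 + √10 ≈ 1.4436e+6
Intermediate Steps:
R(X, v) = √(11 + v) (R(X, v) = √(v + 11) = √(11 + v))
1083*1333 + R(24, -1) = 1083*1333 + √(11 - 1) = 1443639 + √10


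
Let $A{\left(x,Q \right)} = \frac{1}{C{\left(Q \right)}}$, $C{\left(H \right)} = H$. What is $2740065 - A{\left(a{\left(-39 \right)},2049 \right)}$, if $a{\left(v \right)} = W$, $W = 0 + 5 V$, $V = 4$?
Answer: $\frac{5614393184}{2049} \approx 2.7401 \cdot 10^{6}$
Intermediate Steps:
$W = 20$ ($W = 0 + 5 \cdot 4 = 0 + 20 = 20$)
$a{\left(v \right)} = 20$
$A{\left(x,Q \right)} = \frac{1}{Q}$
$2740065 - A{\left(a{\left(-39 \right)},2049 \right)} = 2740065 - \frac{1}{2049} = \frac{5614393184}{2049}$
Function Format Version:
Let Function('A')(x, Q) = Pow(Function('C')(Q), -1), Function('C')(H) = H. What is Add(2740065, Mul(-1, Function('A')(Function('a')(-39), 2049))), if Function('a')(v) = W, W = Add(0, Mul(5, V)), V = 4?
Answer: Rational(5614393184, 2049) ≈ 2.7401e+6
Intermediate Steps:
W = 20 (W = Add(0, Mul(5, 4)) = Add(0, 20) = 20)
Function('a')(v) = 20
Function('A')(x, Q) = Pow(Q, -1)
Add(2740065, Mul(-1, Function('A')(Function('a')(-39), 2049))) = Add(2740065, Mul(-1, Pow(2049, -1))) = Add(2740065, Mul(-1, Rational(1, 2049))) = Add(2740065, Rational(-1, 2049)) = Rational(5614393184, 2049)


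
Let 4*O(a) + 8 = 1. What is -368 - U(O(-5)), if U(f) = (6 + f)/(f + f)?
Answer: -5135/14 ≈ -366.79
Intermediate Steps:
O(a) = -7/4 (O(a) = -2 + (¼)*1 = -2 + ¼ = -7/4)
U(f) = (6 + f)/(2*f) (U(f) = (6 + f)/((2*f)) = (6 + f)*(1/(2*f)) = (6 + f)/(2*f))
-368 - U(O(-5)) = -368 - (6 - 7/4)/(2*(-7/4)) = -368 - (-4)*17/(2*7*4) = -368 - 1*(-17/14) = -368 + 17/14 = -5135/14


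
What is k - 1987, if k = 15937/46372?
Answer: -92125227/46372 ≈ -1986.7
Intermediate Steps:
k = 15937/46372 (k = 15937*(1/46372) = 15937/46372 ≈ 0.34368)
k - 1987 = 15937/46372 - 1987 = -92125227/46372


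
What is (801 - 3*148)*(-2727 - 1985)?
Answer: -1682184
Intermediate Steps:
(801 - 3*148)*(-2727 - 1985) = (801 - 444)*(-4712) = 357*(-4712) = -1682184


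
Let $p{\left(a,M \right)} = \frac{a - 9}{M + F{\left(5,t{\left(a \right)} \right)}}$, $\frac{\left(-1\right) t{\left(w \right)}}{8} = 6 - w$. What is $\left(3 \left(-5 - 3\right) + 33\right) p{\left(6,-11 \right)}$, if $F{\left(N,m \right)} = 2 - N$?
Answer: $\frac{27}{14} \approx 1.9286$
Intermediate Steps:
$t{\left(w \right)} = -48 + 8 w$ ($t{\left(w \right)} = - 8 \left(6 - w\right) = -48 + 8 w$)
$p{\left(a,M \right)} = \frac{-9 + a}{-3 + M}$ ($p{\left(a,M \right)} = \frac{a - 9}{M + \left(2 - 5\right)} = \frac{-9 + a}{M + \left(2 - 5\right)} = \frac{-9 + a}{M - 3} = \frac{-9 + a}{-3 + M}$)
$\left(3 \left(-5 - 3\right) + 33\right) p{\left(6,-11 \right)} = \left(3 \left(-5 - 3\right) + 33\right) \frac{-9 + 6}{-3 - 11} = \left(3 \left(-8\right) + 33\right) \frac{1}{-14} \left(-3\right) = \left(-24 + 33\right) \left(\left(- \frac{1}{14}\right) \left(-3\right)\right) = 9 \cdot \frac{3}{14} = \frac{27}{14}$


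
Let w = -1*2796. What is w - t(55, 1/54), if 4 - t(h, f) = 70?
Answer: -2730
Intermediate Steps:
t(h, f) = -66 (t(h, f) = 4 - 1*70 = 4 - 70 = -66)
w = -2796
w - t(55, 1/54) = -2796 - 1*(-66) = -2796 + 66 = -2730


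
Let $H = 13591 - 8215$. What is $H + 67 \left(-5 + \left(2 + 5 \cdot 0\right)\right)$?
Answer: $5175$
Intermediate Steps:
$H = 5376$
$H + 67 \left(-5 + \left(2 + 5 \cdot 0\right)\right) = 5376 + 67 \left(-5 + \left(2 + 5 \cdot 0\right)\right) = 5376 + 67 \left(-5 + \left(2 + 0\right)\right) = 5376 + 67 \left(-5 + 2\right) = 5376 + 67 \left(-3\right) = 5376 - 201 = 5175$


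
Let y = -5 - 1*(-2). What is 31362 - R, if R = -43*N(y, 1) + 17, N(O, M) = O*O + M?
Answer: 31775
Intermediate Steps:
y = -3 (y = -5 + 2 = -3)
N(O, M) = M + O² (N(O, M) = O² + M = M + O²)
R = -413 (R = -43*(1 + (-3)²) + 17 = -43*(1 + 9) + 17 = -43*10 + 17 = -430 + 17 = -413)
31362 - R = 31362 - 1*(-413) = 31362 + 413 = 31775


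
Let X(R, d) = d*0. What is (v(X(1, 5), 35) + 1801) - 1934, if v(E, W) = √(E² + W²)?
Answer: -98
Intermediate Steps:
X(R, d) = 0
(v(X(1, 5), 35) + 1801) - 1934 = (√(0² + 35²) + 1801) - 1934 = (√(0 + 1225) + 1801) - 1934 = (√1225 + 1801) - 1934 = (35 + 1801) - 1934 = 1836 - 1934 = -98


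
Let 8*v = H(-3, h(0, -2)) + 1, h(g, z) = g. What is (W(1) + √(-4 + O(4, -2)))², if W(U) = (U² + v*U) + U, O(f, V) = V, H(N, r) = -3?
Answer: -47/16 + 7*I*√6/2 ≈ -2.9375 + 8.5732*I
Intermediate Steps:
v = -¼ (v = (-3 + 1)/8 = (⅛)*(-2) = -¼ ≈ -0.25000)
W(U) = U² + 3*U/4 (W(U) = (U² - U/4) + U = U² + 3*U/4)
(W(1) + √(-4 + O(4, -2)))² = ((¼)*1*(3 + 4*1) + √(-4 - 2))² = ((¼)*1*(3 + 4) + √(-6))² = ((¼)*1*7 + I*√6)² = (7/4 + I*√6)²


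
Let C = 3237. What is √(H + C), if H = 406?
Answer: √3643 ≈ 60.357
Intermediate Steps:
√(H + C) = √(406 + 3237) = √3643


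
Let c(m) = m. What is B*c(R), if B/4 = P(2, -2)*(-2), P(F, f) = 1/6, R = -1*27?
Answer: 36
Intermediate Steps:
R = -27
P(F, f) = ⅙
B = -4/3 (B = 4*((⅙)*(-2)) = 4*(-⅓) = -4/3 ≈ -1.3333)
B*c(R) = -4/3*(-27) = 36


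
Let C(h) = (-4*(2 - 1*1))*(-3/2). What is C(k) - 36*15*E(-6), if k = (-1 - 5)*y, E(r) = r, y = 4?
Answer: 3246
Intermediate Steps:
k = -24 (k = (-1 - 5)*4 = -6*4 = -24)
C(h) = 6 (C(h) = (-4*(2 - 1))*(-3*½) = -4*1*(-3/2) = -4*(-3/2) = 6)
C(k) - 36*15*E(-6) = 6 - 36*15*(-6) = 6 - 540*(-6) = 6 - 1*(-3240) = 6 + 3240 = 3246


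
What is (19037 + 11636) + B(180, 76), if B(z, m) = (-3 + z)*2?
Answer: 31027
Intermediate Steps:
B(z, m) = -6 + 2*z
(19037 + 11636) + B(180, 76) = (19037 + 11636) + (-6 + 2*180) = 30673 + (-6 + 360) = 30673 + 354 = 31027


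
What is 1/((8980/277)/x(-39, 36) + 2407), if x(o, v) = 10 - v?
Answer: 3601/8663117 ≈ 0.00041567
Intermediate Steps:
1/((8980/277)/x(-39, 36) + 2407) = 1/((8980/277)/(10 - 1*36) + 2407) = 1/((8980*(1/277))/(10 - 36) + 2407) = 1/((8980/277)/(-26) + 2407) = 1/((8980/277)*(-1/26) + 2407) = 1/(-4490/3601 + 2407) = 1/(8663117/3601) = 3601/8663117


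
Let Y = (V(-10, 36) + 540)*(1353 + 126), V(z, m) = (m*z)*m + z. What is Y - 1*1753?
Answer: -18385723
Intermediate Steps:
V(z, m) = z + z*m**2 (V(z, m) = z*m**2 + z = z + z*m**2)
Y = -18383970 (Y = (-10*(1 + 36**2) + 540)*(1353 + 126) = (-10*(1 + 1296) + 540)*1479 = (-10*1297 + 540)*1479 = (-12970 + 540)*1479 = -12430*1479 = -18383970)
Y - 1*1753 = -18383970 - 1*1753 = -18383970 - 1753 = -18385723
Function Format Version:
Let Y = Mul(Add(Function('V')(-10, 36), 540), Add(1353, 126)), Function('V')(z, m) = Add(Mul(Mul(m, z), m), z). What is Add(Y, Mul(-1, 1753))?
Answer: -18385723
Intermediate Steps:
Function('V')(z, m) = Add(z, Mul(z, Pow(m, 2))) (Function('V')(z, m) = Add(Mul(z, Pow(m, 2)), z) = Add(z, Mul(z, Pow(m, 2))))
Y = -18383970 (Y = Mul(Add(Mul(-10, Add(1, Pow(36, 2))), 540), Add(1353, 126)) = Mul(Add(Mul(-10, Add(1, 1296)), 540), 1479) = Mul(Add(Mul(-10, 1297), 540), 1479) = Mul(Add(-12970, 540), 1479) = Mul(-12430, 1479) = -18383970)
Add(Y, Mul(-1, 1753)) = Add(-18383970, Mul(-1, 1753)) = Add(-18383970, -1753) = -18385723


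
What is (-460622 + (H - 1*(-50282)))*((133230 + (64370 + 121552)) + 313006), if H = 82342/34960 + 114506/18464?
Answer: -2616240578467325219/10085960 ≈ -2.5939e+11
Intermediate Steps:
H = 172609139/20171920 (H = 82342*(1/34960) + 114506*(1/18464) = 41171/17480 + 57253/9232 = 172609139/20171920 ≈ 8.5569)
(-460622 + (H - 1*(-50282)))*((133230 + (64370 + 121552)) + 313006) = (-460622 + (172609139/20171920 - 1*(-50282)))*((133230 + (64370 + 121552)) + 313006) = (-460622 + (172609139/20171920 + 50282))*((133230 + 185922) + 313006) = (-460622 + 1014457090579/20171920)*(319152 + 313006) = -8277173043661/20171920*632158 = -2616240578467325219/10085960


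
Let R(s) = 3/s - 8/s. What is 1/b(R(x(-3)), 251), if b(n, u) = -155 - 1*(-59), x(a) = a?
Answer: -1/96 ≈ -0.010417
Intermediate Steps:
R(s) = -5/s
b(n, u) = -96 (b(n, u) = -155 + 59 = -96)
1/b(R(x(-3)), 251) = 1/(-96) = -1/96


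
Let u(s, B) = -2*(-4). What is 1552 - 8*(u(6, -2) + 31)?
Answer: 1240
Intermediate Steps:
u(s, B) = 8
1552 - 8*(u(6, -2) + 31) = 1552 - 8*(8 + 31) = 1552 - 8*39 = 1552 - 312 = 1240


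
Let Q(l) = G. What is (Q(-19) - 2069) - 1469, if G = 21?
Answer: -3517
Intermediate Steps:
Q(l) = 21
(Q(-19) - 2069) - 1469 = (21 - 2069) - 1469 = -2048 - 1469 = -3517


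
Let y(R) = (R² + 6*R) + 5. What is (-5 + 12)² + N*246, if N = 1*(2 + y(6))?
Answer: 19483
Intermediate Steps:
y(R) = 5 + R² + 6*R
N = 79 (N = 1*(2 + (5 + 6² + 6*6)) = 1*(2 + (5 + 36 + 36)) = 1*(2 + 77) = 1*79 = 79)
(-5 + 12)² + N*246 = (-5 + 12)² + 79*246 = 7² + 19434 = 49 + 19434 = 19483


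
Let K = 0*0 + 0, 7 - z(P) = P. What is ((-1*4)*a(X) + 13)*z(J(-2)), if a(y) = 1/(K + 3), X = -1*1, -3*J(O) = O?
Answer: 665/9 ≈ 73.889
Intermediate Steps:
J(O) = -O/3
z(P) = 7 - P
X = -1
K = 0 (K = 0 + 0 = 0)
a(y) = ⅓ (a(y) = 1/(0 + 3) = 1/3 = ⅓)
((-1*4)*a(X) + 13)*z(J(-2)) = (-1*4*(⅓) + 13)*(7 - (-1)*(-2)/3) = (-4*⅓ + 13)*(7 - 1*⅔) = (-4/3 + 13)*(7 - ⅔) = (35/3)*(19/3) = 665/9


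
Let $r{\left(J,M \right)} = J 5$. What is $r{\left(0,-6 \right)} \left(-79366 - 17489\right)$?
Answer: $0$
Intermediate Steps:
$r{\left(J,M \right)} = 5 J$
$r{\left(0,-6 \right)} \left(-79366 - 17489\right) = 5 \cdot 0 \left(-79366 - 17489\right) = 0 \left(-96855\right) = 0$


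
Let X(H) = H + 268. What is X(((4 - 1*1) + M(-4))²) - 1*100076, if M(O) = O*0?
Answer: -99799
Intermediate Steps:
M(O) = 0
X(H) = 268 + H
X(((4 - 1*1) + M(-4))²) - 1*100076 = (268 + ((4 - 1*1) + 0)²) - 1*100076 = (268 + ((4 - 1) + 0)²) - 100076 = (268 + (3 + 0)²) - 100076 = (268 + 3²) - 100076 = (268 + 9) - 100076 = 277 - 100076 = -99799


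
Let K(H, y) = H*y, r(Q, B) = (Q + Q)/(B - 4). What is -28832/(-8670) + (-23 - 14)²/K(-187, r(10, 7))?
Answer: 24991/11220 ≈ 2.2274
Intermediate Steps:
r(Q, B) = 2*Q/(-4 + B) (r(Q, B) = (2*Q)/(-4 + B) = 2*Q/(-4 + B))
-28832/(-8670) + (-23 - 14)²/K(-187, r(10, 7)) = -28832/(-8670) + (-23 - 14)²/((-374*10/(-4 + 7))) = -28832*(-1/8670) + (-37)²/((-374*10/3)) = 848/255 + 1369/((-374*10/3)) = 848/255 + 1369/((-187*20/3)) = 848/255 + 1369/(-3740/3) = 848/255 + 1369*(-3/3740) = 848/255 - 4107/3740 = 24991/11220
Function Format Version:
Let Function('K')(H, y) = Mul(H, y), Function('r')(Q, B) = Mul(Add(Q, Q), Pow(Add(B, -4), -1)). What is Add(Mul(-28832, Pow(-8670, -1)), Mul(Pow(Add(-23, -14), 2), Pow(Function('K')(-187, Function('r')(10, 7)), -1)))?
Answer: Rational(24991, 11220) ≈ 2.2274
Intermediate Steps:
Function('r')(Q, B) = Mul(2, Q, Pow(Add(-4, B), -1)) (Function('r')(Q, B) = Mul(Mul(2, Q), Pow(Add(-4, B), -1)) = Mul(2, Q, Pow(Add(-4, B), -1)))
Add(Mul(-28832, Pow(-8670, -1)), Mul(Pow(Add(-23, -14), 2), Pow(Function('K')(-187, Function('r')(10, 7)), -1))) = Add(Mul(-28832, Pow(-8670, -1)), Mul(Pow(Add(-23, -14), 2), Pow(Mul(-187, Mul(2, 10, Pow(Add(-4, 7), -1))), -1))) = Add(Mul(-28832, Rational(-1, 8670)), Mul(Pow(-37, 2), Pow(Mul(-187, Mul(2, 10, Pow(3, -1))), -1))) = Add(Rational(848, 255), Mul(1369, Pow(Mul(-187, Mul(2, 10, Rational(1, 3))), -1))) = Add(Rational(848, 255), Mul(1369, Pow(Mul(-187, Rational(20, 3)), -1))) = Add(Rational(848, 255), Mul(1369, Pow(Rational(-3740, 3), -1))) = Add(Rational(848, 255), Mul(1369, Rational(-3, 3740))) = Add(Rational(848, 255), Rational(-4107, 3740)) = Rational(24991, 11220)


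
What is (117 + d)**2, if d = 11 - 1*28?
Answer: 10000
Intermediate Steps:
d = -17 (d = 11 - 28 = -17)
(117 + d)**2 = (117 - 17)**2 = 100**2 = 10000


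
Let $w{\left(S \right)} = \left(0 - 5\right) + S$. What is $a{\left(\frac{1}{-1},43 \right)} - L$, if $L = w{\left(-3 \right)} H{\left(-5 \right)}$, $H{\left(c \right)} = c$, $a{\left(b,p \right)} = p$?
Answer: $3$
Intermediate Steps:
$w{\left(S \right)} = -5 + S$
$L = 40$ ($L = \left(-5 - 3\right) \left(-5\right) = \left(-8\right) \left(-5\right) = 40$)
$a{\left(\frac{1}{-1},43 \right)} - L = 43 - 40 = 3$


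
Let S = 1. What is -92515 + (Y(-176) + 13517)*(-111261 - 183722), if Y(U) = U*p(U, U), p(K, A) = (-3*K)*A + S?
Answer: -4828479180142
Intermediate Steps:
p(K, A) = 1 - 3*A*K (p(K, A) = (-3*K)*A + 1 = -3*A*K + 1 = 1 - 3*A*K)
Y(U) = U*(1 - 3*U²) (Y(U) = U*(1 - 3*U*U) = U*(1 - 3*U²))
-92515 + (Y(-176) + 13517)*(-111261 - 183722) = -92515 + ((-176 - 3*(-176)³) + 13517)*(-111261 - 183722) = -92515 + ((-176 - 3*(-5451776)) + 13517)*(-294983) = -92515 + ((-176 + 16355328) + 13517)*(-294983) = -92515 + (16355152 + 13517)*(-294983) = -92515 + 16368669*(-294983) = -92515 - 4828479087627 = -4828479180142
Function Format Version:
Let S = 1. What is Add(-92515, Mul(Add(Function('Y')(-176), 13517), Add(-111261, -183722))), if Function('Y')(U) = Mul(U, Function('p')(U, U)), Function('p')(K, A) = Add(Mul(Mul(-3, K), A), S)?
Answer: -4828479180142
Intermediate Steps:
Function('p')(K, A) = Add(1, Mul(-3, A, K)) (Function('p')(K, A) = Add(Mul(Mul(-3, K), A), 1) = Add(Mul(-3, A, K), 1) = Add(1, Mul(-3, A, K)))
Function('Y')(U) = Mul(U, Add(1, Mul(-3, Pow(U, 2)))) (Function('Y')(U) = Mul(U, Add(1, Mul(-3, U, U))) = Mul(U, Add(1, Mul(-3, Pow(U, 2)))))
Add(-92515, Mul(Add(Function('Y')(-176), 13517), Add(-111261, -183722))) = Add(-92515, Mul(Add(Add(-176, Mul(-3, Pow(-176, 3))), 13517), Add(-111261, -183722))) = Add(-92515, Mul(Add(Add(-176, Mul(-3, -5451776)), 13517), -294983)) = Add(-92515, Mul(Add(Add(-176, 16355328), 13517), -294983)) = Add(-92515, Mul(Add(16355152, 13517), -294983)) = Add(-92515, Mul(16368669, -294983)) = Add(-92515, -4828479087627) = -4828479180142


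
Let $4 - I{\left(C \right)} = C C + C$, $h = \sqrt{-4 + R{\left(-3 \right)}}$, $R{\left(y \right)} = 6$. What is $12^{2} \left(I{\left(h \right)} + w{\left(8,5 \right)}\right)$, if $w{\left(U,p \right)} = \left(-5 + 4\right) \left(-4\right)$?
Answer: $864 - 144 \sqrt{2} \approx 660.35$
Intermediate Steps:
$w{\left(U,p \right)} = 4$ ($w{\left(U,p \right)} = \left(-1\right) \left(-4\right) = 4$)
$h = \sqrt{2}$ ($h = \sqrt{-4 + 6} = \sqrt{2} \approx 1.4142$)
$I{\left(C \right)} = 4 - C - C^{2}$ ($I{\left(C \right)} = 4 - \left(C C + C\right) = 4 - \left(C^{2} + C\right) = 4 - \left(C + C^{2}\right) = 4 - C - C^{2}$)
$12^{2} \left(I{\left(h \right)} + w{\left(8,5 \right)}\right) = 12^{2} \left(\left(4 - \sqrt{2} - \left(\sqrt{2}\right)^{2}\right) + 4\right) = 144 \left(\left(4 - \sqrt{2} - 2\right) + 4\right) = 144 \left(\left(2 - \sqrt{2}\right) + 4\right) = 144 \left(6 - \sqrt{2}\right) = 864 - 144 \sqrt{2}$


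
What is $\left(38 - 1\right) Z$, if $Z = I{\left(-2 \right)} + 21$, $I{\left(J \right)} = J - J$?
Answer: $777$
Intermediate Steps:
$I{\left(J \right)} = 0$
$Z = 21$ ($Z = 0 + 21 = 21$)
$\left(38 - 1\right) Z = \left(38 - 1\right) 21 = 37 \cdot 21 = 777$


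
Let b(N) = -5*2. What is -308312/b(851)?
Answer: 154156/5 ≈ 30831.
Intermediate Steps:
b(N) = -10
-308312/b(851) = -308312/(-10) = -308312*(-1/10) = 154156/5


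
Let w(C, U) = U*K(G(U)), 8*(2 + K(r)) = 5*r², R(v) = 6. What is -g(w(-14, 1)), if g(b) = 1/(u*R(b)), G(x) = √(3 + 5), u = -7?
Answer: 1/42 ≈ 0.023810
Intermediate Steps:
G(x) = 2*√2 (G(x) = √8 = 2*√2)
K(r) = -2 + 5*r²/8 (K(r) = -2 + (5*r²)/8 = -2 + 5*r²/8)
w(C, U) = 3*U (w(C, U) = U*(-2 + 5*(2*√2)²/8) = U*(-2 + (5/8)*8) = U*(-2 + 5) = U*3 = 3*U)
g(b) = -1/42 (g(b) = 1/(-7*6) = 1/(-42) = -1/42)
-g(w(-14, 1)) = -1*(-1/42) = 1/42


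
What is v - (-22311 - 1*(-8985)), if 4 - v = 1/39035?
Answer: 520336549/39035 ≈ 13330.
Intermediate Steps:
v = 156139/39035 (v = 4 - 1/39035 = 156139/39035 ≈ 4.0000)
v - (-22311 - 1*(-8985)) = 156139/39035 - (-22311 - 1*(-8985)) = 156139/39035 - (-22311 + 8985) = 156139/39035 - 1*(-13326) = 156139/39035 + 13326 = 520336549/39035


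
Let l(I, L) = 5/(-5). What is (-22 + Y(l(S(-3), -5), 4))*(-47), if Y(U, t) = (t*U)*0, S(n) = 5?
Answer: 1034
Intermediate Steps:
l(I, L) = -1 (l(I, L) = 5*(-1/5) = -1)
Y(U, t) = 0 (Y(U, t) = (U*t)*0 = 0)
(-22 + Y(l(S(-3), -5), 4))*(-47) = (-22 + 0)*(-47) = -22*(-47) = 1034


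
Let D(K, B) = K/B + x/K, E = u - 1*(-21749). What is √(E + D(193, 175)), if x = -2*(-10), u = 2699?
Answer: √1115617903099/6755 ≈ 156.36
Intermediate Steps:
x = 20
E = 24448 (E = 2699 - 1*(-21749) = 2699 + 21749 = 24448)
D(K, B) = 20/K + K/B (D(K, B) = K/B + 20/K = 20/K + K/B)
√(E + D(193, 175)) = √(24448 + (20/193 + 193/175)) = √(24448 + 40749/33775) = √(825771949/33775) = √1115617903099/6755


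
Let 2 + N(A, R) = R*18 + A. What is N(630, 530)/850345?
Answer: 10168/850345 ≈ 0.011957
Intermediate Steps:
N(A, R) = -2 + A + 18*R (N(A, R) = -2 + (R*18 + A) = -2 + (18*R + A) = -2 + (A + 18*R) = -2 + A + 18*R)
N(630, 530)/850345 = (-2 + 630 + 18*530)/850345 = (-2 + 630 + 9540)*(1/850345) = 10168*(1/850345) = 10168/850345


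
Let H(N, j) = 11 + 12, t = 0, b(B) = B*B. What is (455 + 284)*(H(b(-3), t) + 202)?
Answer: 166275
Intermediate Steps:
b(B) = B²
H(N, j) = 23
(455 + 284)*(H(b(-3), t) + 202) = (455 + 284)*(23 + 202) = 739*225 = 166275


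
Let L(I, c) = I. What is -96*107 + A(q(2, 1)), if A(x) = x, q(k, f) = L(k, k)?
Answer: -10270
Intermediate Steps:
q(k, f) = k
-96*107 + A(q(2, 1)) = -96*107 + 2 = -10272 + 2 = -10270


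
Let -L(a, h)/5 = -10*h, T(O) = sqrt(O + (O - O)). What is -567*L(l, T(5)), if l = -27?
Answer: -28350*sqrt(5) ≈ -63393.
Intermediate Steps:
T(O) = sqrt(O) (T(O) = sqrt(O + 0) = sqrt(O))
L(a, h) = 50*h (L(a, h) = -(-50)*h = 50*h)
-567*L(l, T(5)) = -28350*sqrt(5)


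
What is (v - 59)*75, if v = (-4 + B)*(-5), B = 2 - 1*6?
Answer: -1425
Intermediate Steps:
B = -4 (B = 2 - 6 = -4)
v = 40 (v = (-4 - 4)*(-5) = -8*(-5) = 40)
(v - 59)*75 = (40 - 59)*75 = -19*75 = -1425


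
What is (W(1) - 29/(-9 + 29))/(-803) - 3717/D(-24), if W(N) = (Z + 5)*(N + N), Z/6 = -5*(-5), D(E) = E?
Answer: 451113/2920 ≈ 154.49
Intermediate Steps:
Z = 150 (Z = 6*(-5*(-5)) = 6*25 = 150)
W(N) = 310*N (W(N) = (150 + 5)*(N + N) = 155*(2*N) = 310*N)
(W(1) - 29/(-9 + 29))/(-803) - 3717/D(-24) = (310*1 - 29/(-9 + 29))/(-803) - 3717/(-24) = (310 - 29/20)*(-1/803) - 3717*(-1/24) = (310 + (1/20)*(-29))*(-1/803) + 1239/8 = (310 - 29/20)*(-1/803) + 1239/8 = (6171/20)*(-1/803) + 1239/8 = -561/1460 + 1239/8 = 451113/2920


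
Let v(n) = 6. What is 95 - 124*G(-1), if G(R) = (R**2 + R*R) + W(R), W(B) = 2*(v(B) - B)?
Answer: -1889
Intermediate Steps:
W(B) = 12 - 2*B (W(B) = 2*(6 - B) = 12 - 2*B)
G(R) = 12 - 2*R + 2*R**2 (G(R) = (R**2 + R*R) + (12 - 2*R) = (R**2 + R**2) + (12 - 2*R) = 2*R**2 + (12 - 2*R) = 12 - 2*R + 2*R**2)
95 - 124*G(-1) = 95 - 124*(12 - 2*(-1) + 2*(-1)**2) = 95 - 124*(12 + 2 + 2*1) = 95 - 124*(12 + 2 + 2) = 95 - 124*16 = 95 - 1984 = -1889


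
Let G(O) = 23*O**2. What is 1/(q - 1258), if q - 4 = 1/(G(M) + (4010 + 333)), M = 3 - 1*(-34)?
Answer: -35830/44930819 ≈ -0.00079745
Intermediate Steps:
M = 37 (M = 3 + 34 = 37)
q = 143321/35830 (q = 4 + 1/(23*37**2 + (4010 + 333)) = 4 + 1/(23*1369 + 4343) = 4 + 1/(31487 + 4343) = 4 + 1/35830 = 143321/35830 ≈ 4.0000)
1/(q - 1258) = 1/(143321/35830 - 1258) = 1/(-44930819/35830) = -35830/44930819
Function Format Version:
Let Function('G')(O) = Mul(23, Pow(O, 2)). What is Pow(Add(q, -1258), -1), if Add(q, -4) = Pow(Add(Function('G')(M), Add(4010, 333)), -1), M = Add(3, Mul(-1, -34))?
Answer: Rational(-35830, 44930819) ≈ -0.00079745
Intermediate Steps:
M = 37 (M = Add(3, 34) = 37)
q = Rational(143321, 35830) (q = Add(4, Pow(Add(Mul(23, Pow(37, 2)), Add(4010, 333)), -1)) = Add(4, Pow(Add(Mul(23, 1369), 4343), -1)) = Add(4, Pow(Add(31487, 4343), -1)) = Add(4, Pow(35830, -1)) = Add(4, Rational(1, 35830)) = Rational(143321, 35830) ≈ 4.0000)
Pow(Add(q, -1258), -1) = Pow(Add(Rational(143321, 35830), -1258), -1) = Pow(Rational(-44930819, 35830), -1) = Rational(-35830, 44930819)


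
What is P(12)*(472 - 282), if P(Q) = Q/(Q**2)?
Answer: 95/6 ≈ 15.833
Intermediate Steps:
P(Q) = 1/Q (P(Q) = Q/Q**2 = 1/Q)
P(12)*(472 - 282) = (472 - 282)/12 = (1/12)*190 = 95/6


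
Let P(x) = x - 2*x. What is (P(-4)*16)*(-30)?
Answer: -1920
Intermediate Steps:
P(x) = -x
(P(-4)*16)*(-30) = (-1*(-4)*16)*(-30) = (4*16)*(-30) = 64*(-30) = -1920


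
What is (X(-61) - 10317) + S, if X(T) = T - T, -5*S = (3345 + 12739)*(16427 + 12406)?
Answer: -463801557/5 ≈ -9.2760e+7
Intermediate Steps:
S = -463749972/5 (S = -(3345 + 12739)*(16427 + 12406)/5 = -16084*28833/5 = -⅕*463749972 = -463749972/5 ≈ -9.2750e+7)
X(T) = 0
(X(-61) - 10317) + S = (0 - 10317) - 463749972/5 = -10317 - 463749972/5 = -463801557/5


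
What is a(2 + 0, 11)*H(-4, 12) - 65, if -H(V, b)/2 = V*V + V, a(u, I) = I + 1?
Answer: -353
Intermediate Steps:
a(u, I) = 1 + I
H(V, b) = -2*V - 2*V² (H(V, b) = -2*(V*V + V) = -2*(V² + V) = -2*(V + V²) = -2*V - 2*V²)
a(2 + 0, 11)*H(-4, 12) - 65 = (1 + 11)*(-2*(-4)*(1 - 4)) - 65 = 12*(-2*(-4)*(-3)) - 65 = 12*(-24) - 65 = -288 - 65 = -353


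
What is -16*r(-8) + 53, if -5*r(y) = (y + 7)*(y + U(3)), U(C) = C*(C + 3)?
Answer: 21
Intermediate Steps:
U(C) = C*(3 + C)
r(y) = -(7 + y)*(18 + y)/5 (r(y) = -(y + 7)*(y + 3*(3 + 3))/5 = -(7 + y)*(y + 3*6)/5 = -(7 + y)*(y + 18)/5 = -(7 + y)*(18 + y)/5)
-16*r(-8) + 53 = -16*(-126/5 - 5*(-8) - ⅕*(-8)²) + 53 = -16*(-126/5 + 40 - ⅕*64) + 53 = -16*(-126/5 + 40 - 64/5) + 53 = -16*2 + 53 = -32 + 53 = 21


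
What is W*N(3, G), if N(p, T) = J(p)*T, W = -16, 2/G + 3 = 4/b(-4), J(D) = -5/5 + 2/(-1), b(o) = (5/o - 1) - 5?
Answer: -2784/103 ≈ -27.029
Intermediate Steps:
b(o) = -6 + 5/o (b(o) = (-1 + 5/o) - 5 = -6 + 5/o)
J(D) = -3 (J(D) = -5*⅕ + 2*(-1) = -1 - 2 = -3)
G = -58/103 (G = 2/(-3 + 4/(-6 + 5/(-4))) = 2/(-3 + 4/(-6 + 5*(-¼))) = 2/(-3 + 4/(-6 - 5/4)) = 2/(-3 + 4/(-29/4)) = 2/(-3 + 4*(-4/29)) = 2/(-3 - 16/29) = 2/(-103/29) = 2*(-29/103) = -58/103 ≈ -0.56311)
N(p, T) = -3*T
W*N(3, G) = -(-48)*(-58)/103 = -16*174/103 = -2784/103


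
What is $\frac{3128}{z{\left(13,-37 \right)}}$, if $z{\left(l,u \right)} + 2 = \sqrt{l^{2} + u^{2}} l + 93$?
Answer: $- \frac{21896}{19357} + \frac{3128 \sqrt{1538}}{19357} \approx 5.2062$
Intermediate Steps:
$z{\left(l,u \right)} = 91 + l \sqrt{l^{2} + u^{2}}$ ($z{\left(l,u \right)} = -2 + \left(\sqrt{l^{2} + u^{2}} l + 93\right) = -2 + \left(l \sqrt{l^{2} + u^{2}} + 93\right) = -2 + \left(93 + l \sqrt{l^{2} + u^{2}}\right) = 91 + l \sqrt{l^{2} + u^{2}}$)
$\frac{3128}{z{\left(13,-37 \right)}} = \frac{3128}{91 + 13 \sqrt{13^{2} + \left(-37\right)^{2}}} = \frac{3128}{91 + 13 \sqrt{169 + 1369}} = \frac{3128}{91 + 13 \sqrt{1538}}$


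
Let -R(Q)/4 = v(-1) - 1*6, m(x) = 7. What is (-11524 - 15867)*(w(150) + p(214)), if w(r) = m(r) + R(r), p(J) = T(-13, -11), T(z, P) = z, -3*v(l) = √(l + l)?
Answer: -493038 - 109564*I*√2/3 ≈ -4.9304e+5 - 51649.0*I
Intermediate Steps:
v(l) = -√2*√l/3 (v(l) = -√(l + l)/3 = -√2*√l/3)
R(Q) = 24 + 4*I*√2/3 (R(Q) = -4*(-√2*√(-1)/3 - 1*6) = -4*(-√2*I/3 - 6) = -4*(-I*√2/3 - 6) = -4*(-6 - I*√2/3) = 24 + 4*I*√2/3)
p(J) = -13
w(r) = 31 + 4*I*√2/3 (w(r) = 7 + (24 + 4*I*√2/3) = 31 + 4*I*√2/3)
(-11524 - 15867)*(w(150) + p(214)) = (-11524 - 15867)*((31 + 4*I*√2/3) - 13) = -27391*(18 + 4*I*√2/3) = -493038 - 109564*I*√2/3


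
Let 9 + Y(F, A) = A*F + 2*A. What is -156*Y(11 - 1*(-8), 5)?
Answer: -14976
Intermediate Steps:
Y(F, A) = -9 + 2*A + A*F (Y(F, A) = -9 + (A*F + 2*A) = -9 + (2*A + A*F) = -9 + 2*A + A*F)
-156*Y(11 - 1*(-8), 5) = -156*(-9 + 2*5 + 5*(11 - 1*(-8))) = -156*(-9 + 10 + 5*(11 + 8)) = -156*(-9 + 10 + 5*19) = -156*(-9 + 10 + 95) = -156*96 = -14976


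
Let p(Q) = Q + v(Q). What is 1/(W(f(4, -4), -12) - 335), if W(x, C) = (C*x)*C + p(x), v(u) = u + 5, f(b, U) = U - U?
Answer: -1/330 ≈ -0.0030303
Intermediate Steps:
f(b, U) = 0
v(u) = 5 + u
p(Q) = 5 + 2*Q (p(Q) = Q + (5 + Q) = 5 + 2*Q)
W(x, C) = 5 + 2*x + x*C² (W(x, C) = (C*x)*C + (5 + 2*x) = x*C² + (5 + 2*x) = 5 + 2*x + x*C²)
1/(W(f(4, -4), -12) - 335) = 1/((5 + 2*0 + 0*(-12)²) - 335) = 1/((5 + 0 + 0*144) - 335) = 1/((5 + 0 + 0) - 335) = 1/(5 - 335) = 1/(-330) = -1/330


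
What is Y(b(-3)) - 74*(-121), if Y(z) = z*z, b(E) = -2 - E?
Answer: 8955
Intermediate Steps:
Y(z) = z**2
Y(b(-3)) - 74*(-121) = (-2 - 1*(-3))**2 - 74*(-121) = (-2 + 3)**2 + 8954 = 1**2 + 8954 = 1 + 8954 = 8955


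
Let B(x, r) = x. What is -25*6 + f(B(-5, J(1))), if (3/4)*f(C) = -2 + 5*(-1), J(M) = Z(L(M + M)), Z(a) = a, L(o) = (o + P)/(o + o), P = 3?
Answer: -478/3 ≈ -159.33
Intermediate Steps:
L(o) = (3 + o)/(2*o) (L(o) = (o + 3)/(o + o) = (3 + o)/((2*o)) = (3 + o)*(1/(2*o)) = (3 + o)/(2*o))
J(M) = (3 + 2*M)/(4*M) (J(M) = (3 + (M + M))/(2*(M + M)) = (3 + 2*M)/(2*((2*M))) = (1/(2*M))*(3 + 2*M)/2 = (3 + 2*M)/(4*M))
f(C) = -28/3 (f(C) = 4*(-2 + 5*(-1))/3 = 4*(-2 - 5)/3 = (4/3)*(-7) = -28/3)
-25*6 + f(B(-5, J(1))) = -25*6 - 28/3 = -150 - 28/3 = -478/3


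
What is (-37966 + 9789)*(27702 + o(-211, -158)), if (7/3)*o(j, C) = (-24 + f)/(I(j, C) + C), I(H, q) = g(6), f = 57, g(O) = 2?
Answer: -284122638615/364 ≈ -7.8056e+8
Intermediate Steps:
I(H, q) = 2
o(j, C) = 99/(7*(2 + C)) (o(j, C) = 3*((-24 + 57)/(2 + C))/7 = 3*(33/(2 + C))/7 = 99/(7*(2 + C)))
(-37966 + 9789)*(27702 + o(-211, -158)) = (-37966 + 9789)*(27702 + 99/(7*(2 - 158))) = -28177*(27702 + (99/7)/(-156)) = -28177*(27702 + (99/7)*(-1/156)) = -28177*(27702 - 33/364) = -28177*10083495/364 = -284122638615/364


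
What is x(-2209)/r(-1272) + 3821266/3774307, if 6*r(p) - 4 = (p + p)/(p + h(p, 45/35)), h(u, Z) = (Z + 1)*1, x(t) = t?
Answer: -27775957473169/12587313845 ≈ -2206.7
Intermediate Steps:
h(u, Z) = 1 + Z (h(u, Z) = (1 + Z)*1 = 1 + Z)
r(p) = ⅔ + p/(3*(16/7 + p)) (r(p) = ⅔ + ((p + p)/(p + (1 + 45/35)))/6 = ⅔ + ((2*p)/(p + (1 + 45*(1/35))))/6 = ⅔ + ((2*p)/(p + (1 + 9/7)))/6 = ⅔ + ((2*p)/(p + 16/7))/6 = ⅔ + ((2*p)/(16/7 + p))/6 = ⅔ + (2*p/(16/7 + p))/6 = ⅔ + p/(3*(16/7 + p)))
x(-2209)/r(-1272) + 3821266/3774307 = -2209*3*(16 + 7*(-1272))/(32 + 21*(-1272)) + 3821266/3774307 = -2209*3*(16 - 8904)/(32 - 26712) + 3821266*(1/3774307) = -2209/((⅓)*(-26680)/(-8888)) + 3821266/3774307 = -2209/((⅓)*(-1/8888)*(-26680)) + 3821266/3774307 = -2209/3335/3333 + 3821266/3774307 = -2209*3333/3335 + 3821266/3774307 = -7362597/3335 + 3821266/3774307 = -27775957473169/12587313845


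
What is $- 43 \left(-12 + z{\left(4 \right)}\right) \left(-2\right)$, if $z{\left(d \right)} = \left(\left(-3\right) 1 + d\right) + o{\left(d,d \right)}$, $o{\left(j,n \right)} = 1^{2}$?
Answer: $-860$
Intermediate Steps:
$o{\left(j,n \right)} = 1$
$z{\left(d \right)} = -2 + d$ ($z{\left(d \right)} = \left(\left(-3\right) 1 + d\right) + 1 = \left(-3 + d\right) + 1 = -2 + d$)
$- 43 \left(-12 + z{\left(4 \right)}\right) \left(-2\right) = - 43 \left(-12 + \left(-2 + 4\right)\right) \left(-2\right) = - 43 \left(-12 + 2\right) \left(-2\right) = \left(-43\right) \left(-10\right) \left(-2\right) = 430 \left(-2\right) = -860$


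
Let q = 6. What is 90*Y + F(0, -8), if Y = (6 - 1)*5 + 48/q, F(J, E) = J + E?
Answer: 2962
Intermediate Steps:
F(J, E) = E + J
Y = 33 (Y = (6 - 1)*5 + 48/6 = 5*5 + 48*(⅙) = 25 + 8 = 33)
90*Y + F(0, -8) = 90*33 + (-8 + 0) = 2970 - 8 = 2962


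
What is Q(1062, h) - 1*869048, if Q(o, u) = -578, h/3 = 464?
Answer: -869626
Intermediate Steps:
h = 1392 (h = 3*464 = 1392)
Q(1062, h) - 1*869048 = -578 - 1*869048 = -578 - 869048 = -869626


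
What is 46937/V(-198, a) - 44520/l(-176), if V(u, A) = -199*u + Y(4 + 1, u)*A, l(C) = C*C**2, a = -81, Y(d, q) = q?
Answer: 183493039/214663680 ≈ 0.85479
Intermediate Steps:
l(C) = C**3
V(u, A) = -199*u + A*u (V(u, A) = -199*u + u*A = -199*u + A*u)
46937/V(-198, a) - 44520/l(-176) = 46937/((-198*(-199 - 81))) - 44520/((-176)**3) = 46937/((-198*(-280))) - 44520/(-5451776) = 46937/55440 - 44520*(-1/5451776) = 46937*(1/55440) + 5565/681472 = 4267/5040 + 5565/681472 = 183493039/214663680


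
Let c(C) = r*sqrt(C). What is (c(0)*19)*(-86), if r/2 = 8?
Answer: 0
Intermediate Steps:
r = 16 (r = 2*8 = 16)
c(C) = 16*sqrt(C)
(c(0)*19)*(-86) = ((16*sqrt(0))*19)*(-86) = ((16*0)*19)*(-86) = (0*19)*(-86) = 0*(-86) = 0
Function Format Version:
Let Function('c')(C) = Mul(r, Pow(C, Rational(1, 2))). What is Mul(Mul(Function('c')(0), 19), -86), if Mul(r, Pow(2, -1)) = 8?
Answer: 0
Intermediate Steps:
r = 16 (r = Mul(2, 8) = 16)
Function('c')(C) = Mul(16, Pow(C, Rational(1, 2)))
Mul(Mul(Function('c')(0), 19), -86) = Mul(Mul(Mul(16, Pow(0, Rational(1, 2))), 19), -86) = Mul(Mul(Mul(16, 0), 19), -86) = Mul(Mul(0, 19), -86) = Mul(0, -86) = 0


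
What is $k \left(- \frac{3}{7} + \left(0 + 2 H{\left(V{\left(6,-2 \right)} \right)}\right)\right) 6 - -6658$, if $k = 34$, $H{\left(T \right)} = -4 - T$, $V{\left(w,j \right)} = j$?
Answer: $\frac{40282}{7} \approx 5754.6$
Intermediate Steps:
$k \left(- \frac{3}{7} + \left(0 + 2 H{\left(V{\left(6,-2 \right)} \right)}\right)\right) 6 - -6658 = 34 \left(- \frac{3}{7} + \left(0 + 2 \left(-4 - -2\right)\right)\right) 6 - -6658 = 34 \left(\left(-3\right) \frac{1}{7} + \left(0 + 2 \left(-4 + 2\right)\right)\right) 6 + 6658 = 34 \left(- \frac{3}{7} + \left(0 + 2 \left(-2\right)\right)\right) 6 + 6658 = 34 \left(- \frac{3}{7} + \left(0 - 4\right)\right) 6 + 6658 = 34 \left(- \frac{3}{7} - 4\right) 6 + 6658 = 34 \left(\left(- \frac{31}{7}\right) 6\right) + 6658 = 34 \left(- \frac{186}{7}\right) + 6658 = - \frac{6324}{7} + 6658 = \frac{40282}{7}$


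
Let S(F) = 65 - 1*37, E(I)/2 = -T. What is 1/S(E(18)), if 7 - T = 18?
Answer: 1/28 ≈ 0.035714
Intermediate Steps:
T = -11 (T = 7 - 1*18 = 7 - 18 = -11)
E(I) = 22 (E(I) = 2*(-1*(-11)) = 2*11 = 22)
S(F) = 28 (S(F) = 65 - 37 = 28)
1/S(E(18)) = 1/28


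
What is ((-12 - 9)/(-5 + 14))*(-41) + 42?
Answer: 413/3 ≈ 137.67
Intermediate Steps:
((-12 - 9)/(-5 + 14))*(-41) + 42 = -21/9*(-41) + 42 = -21*⅑*(-41) + 42 = -7/3*(-41) + 42 = 287/3 + 42 = 413/3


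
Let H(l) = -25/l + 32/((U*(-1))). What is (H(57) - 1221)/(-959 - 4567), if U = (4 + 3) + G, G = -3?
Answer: 35039/157491 ≈ 0.22248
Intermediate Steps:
U = 4 (U = (4 + 3) - 3 = 7 - 3 = 4)
H(l) = -8 - 25/l (H(l) = -25/l + 32/((4*(-1))) = -25/l + 32/(-4) = -25/l + 32*(-1/4) = -25/l - 8 = -8 - 25/l)
(H(57) - 1221)/(-959 - 4567) = ((-8 - 25/57) - 1221)/(-959 - 4567) = ((-8 - 25*1/57) - 1221)/(-5526) = ((-8 - 25/57) - 1221)*(-1/5526) = (-481/57 - 1221)*(-1/5526) = -70078/57*(-1/5526) = 35039/157491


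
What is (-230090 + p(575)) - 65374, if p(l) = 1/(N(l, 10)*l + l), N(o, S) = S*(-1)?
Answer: -1529026201/5175 ≈ -2.9546e+5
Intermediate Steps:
N(o, S) = -S
p(l) = -1/(9*l) (p(l) = 1/((-1*10)*l + l) = 1/(-10*l + l) = 1/(-9*l) = -1/(9*l))
(-230090 + p(575)) - 65374 = (-230090 - 1/9/575) - 65374 = (-230090 - 1/9*1/575) - 65374 = (-230090 - 1/5175) - 65374 = -1190715751/5175 - 65374 = -1529026201/5175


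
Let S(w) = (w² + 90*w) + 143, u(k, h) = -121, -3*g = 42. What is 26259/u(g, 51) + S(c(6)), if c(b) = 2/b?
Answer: -47813/1089 ≈ -43.905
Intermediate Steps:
g = -14 (g = -⅓*42 = -14)
S(w) = 143 + w² + 90*w
26259/u(g, 51) + S(c(6)) = 26259/(-121) + (143 + (2/6)² + 90*(2/6)) = 26259*(-1/121) + (143 + (2*(⅙))² + 90*(2*(⅙))) = -26259/121 + (143 + (⅓)² + 90*(⅓)) = -26259/121 + (143 + ⅑ + 30) = -26259/121 + 1558/9 = -47813/1089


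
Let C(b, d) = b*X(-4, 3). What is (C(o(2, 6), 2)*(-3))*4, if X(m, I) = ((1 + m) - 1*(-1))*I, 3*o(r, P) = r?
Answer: 48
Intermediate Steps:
o(r, P) = r/3
X(m, I) = I*(2 + m) (X(m, I) = ((1 + m) + 1)*I = (2 + m)*I = I*(2 + m))
C(b, d) = -6*b (C(b, d) = b*(3*(2 - 4)) = b*(3*(-2)) = b*(-6) = -6*b)
(C(o(2, 6), 2)*(-3))*4 = (-2*2*(-3))*4 = (-6*2/3*(-3))*4 = -4*(-3)*4 = 12*4 = 48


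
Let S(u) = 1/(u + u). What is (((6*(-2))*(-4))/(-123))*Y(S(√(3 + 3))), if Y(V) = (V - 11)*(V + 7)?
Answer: 3694/123 + 16*√6/123 ≈ 30.351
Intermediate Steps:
S(u) = 1/(2*u)
Y(V) = (-11 + V)*(7 + V)
(((6*(-2))*(-4))/(-123))*Y(S(√(3 + 3))) = (((6*(-2))*(-4))/(-123))*(-77 + (1/(2*(√(3 + 3))))² - 2/(√(3 + 3))) = (-12*(-4)*(-1/123))*(-77 + (1/(2*(√6)))² - 2/(√6)) = (48*(-1/123))*(-77 + ((√6/6)/2)² - 2*√6/6) = -16*(-77 + (√6/12)² - √6/3)/41 = -16*(-77 + 1/24 - √6/3)/41 = -16*(-1847/24 - √6/3)/41 = 3694/123 + 16*√6/123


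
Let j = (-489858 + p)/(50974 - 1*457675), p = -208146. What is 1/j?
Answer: 15063/25852 ≈ 0.58266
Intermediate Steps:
j = 25852/15063 (j = (-489858 - 208146)/(50974 - 1*457675) = -698004/(50974 - 457675) = -698004/(-406701) = -698004*(-1/406701) = 25852/15063 ≈ 1.7163)
1/j = 1/(25852/15063) = 15063/25852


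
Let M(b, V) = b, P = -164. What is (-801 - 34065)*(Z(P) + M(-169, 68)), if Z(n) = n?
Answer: 11610378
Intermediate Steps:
(-801 - 34065)*(Z(P) + M(-169, 68)) = (-801 - 34065)*(-164 - 169) = -34866*(-333) = 11610378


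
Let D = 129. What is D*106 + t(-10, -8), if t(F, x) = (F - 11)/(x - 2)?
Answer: 136761/10 ≈ 13676.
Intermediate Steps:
t(F, x) = (-11 + F)/(-2 + x)
D*106 + t(-10, -8) = 129*106 + (-11 - 10)/(-2 - 8) = 13674 - 21/(-10) = 13674 - 1/10*(-21) = 13674 + 21/10 = 136761/10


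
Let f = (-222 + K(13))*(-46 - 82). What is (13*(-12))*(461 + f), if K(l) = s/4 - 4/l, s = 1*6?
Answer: -4481004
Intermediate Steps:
s = 6
K(l) = 3/2 - 4/l (K(l) = 6/4 - 4/l = 6*(1/4) - 4/l = 3/2 - 4/l)
f = 367424/13 (f = (-222 + (3/2 - 4/13))*(-46 - 82) = (-222 + (3/2 - 4*1/13))*(-128) = (-222 + (3/2 - 4/13))*(-128) = (-222 + 31/26)*(-128) = -5741/26*(-128) = 367424/13 ≈ 28263.)
(13*(-12))*(461 + f) = (13*(-12))*(461 + 367424/13) = -156*373417/13 = -4481004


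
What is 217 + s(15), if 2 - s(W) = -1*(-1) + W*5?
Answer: 143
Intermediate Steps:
s(W) = 1 - 5*W (s(W) = 2 - (-1*(-1) + W*5) = 2 - (1 + 5*W) = 2 + (-1 - 5*W) = 1 - 5*W)
217 + s(15) = 217 + (1 - 5*15) = 217 + (1 - 75) = 217 - 74 = 143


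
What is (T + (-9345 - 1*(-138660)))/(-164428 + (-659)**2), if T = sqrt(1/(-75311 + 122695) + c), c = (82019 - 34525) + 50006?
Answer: 43105/89951 + sqrt(54727809251846)/6393357276 ≈ 0.48036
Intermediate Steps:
c = 97500 (c = 47494 + 50006 = 97500)
T = sqrt(54727809251846)/23692 (T = sqrt(1/(-75311 + 122695) + 97500) = sqrt(1/47384 + 97500) = sqrt(4619940001/47384) = sqrt(54727809251846)/23692 ≈ 312.25)
(T + (-9345 - 1*(-138660)))/(-164428 + (-659)**2) = (sqrt(54727809251846)/23692 + (-9345 - 1*(-138660)))/(-164428 + (-659)**2) = (sqrt(54727809251846)/23692 + (-9345 + 138660))/(-164428 + 434281) = (sqrt(54727809251846)/23692 + 129315)/269853 = (129315 + sqrt(54727809251846)/23692)*(1/269853) = 43105/89951 + sqrt(54727809251846)/6393357276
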